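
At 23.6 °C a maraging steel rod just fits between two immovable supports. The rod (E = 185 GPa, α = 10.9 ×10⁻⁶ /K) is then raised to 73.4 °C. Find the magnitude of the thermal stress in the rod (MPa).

100 MPa

ΔT = 49.80 K. Constrained thermal stress σ = E·α·ΔT = 185.0×10³ MPa × 10.9×10⁻⁶ × 49.80 = 100 MPa (compressive).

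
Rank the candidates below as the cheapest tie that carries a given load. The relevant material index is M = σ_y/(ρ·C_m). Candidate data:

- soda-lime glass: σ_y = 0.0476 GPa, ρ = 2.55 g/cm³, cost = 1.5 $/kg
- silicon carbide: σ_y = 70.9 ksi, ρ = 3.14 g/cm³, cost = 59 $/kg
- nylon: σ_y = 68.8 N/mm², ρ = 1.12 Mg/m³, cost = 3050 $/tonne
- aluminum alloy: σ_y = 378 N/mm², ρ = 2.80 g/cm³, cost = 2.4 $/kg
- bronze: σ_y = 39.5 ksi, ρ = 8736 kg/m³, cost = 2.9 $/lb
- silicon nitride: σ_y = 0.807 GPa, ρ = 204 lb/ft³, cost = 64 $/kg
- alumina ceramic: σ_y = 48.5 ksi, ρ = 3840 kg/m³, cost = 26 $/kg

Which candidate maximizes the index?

After converting to SI:
  soda-lime glass: σ_y = 47.60 MPa, ρ = 2550 kg/m³, cost = 1.500 $/kg
  silicon carbide: σ_y = 488.8 MPa, ρ = 3140 kg/m³, cost = 59.00 $/kg
  nylon: σ_y = 68.80 MPa, ρ = 1120 kg/m³, cost = 3.050 $/kg
  aluminum alloy: σ_y = 378.0 MPa, ρ = 2800 kg/m³, cost = 2.400 $/kg
  bronze: σ_y = 272.3 MPa, ρ = 8736 kg/m³, cost = 6.393 $/kg
  silicon nitride: σ_y = 807.0 MPa, ρ = 3268 kg/m³, cost = 64.00 $/kg
  alumina ceramic: σ_y = 334.4 MPa, ρ = 3840 kg/m³, cost = 26.00 $/kg
  aluminum alloy: M = 56.3 kN·m per $
  nylon: M = 20.1 kN·m per $
  soda-lime glass: M = 12.4 kN·m per $
  bronze: M = 4.88 kN·m per $
  silicon nitride: M = 3.86 kN·m per $
  alumina ceramic: M = 3.35 kN·m per $
  silicon carbide: M = 2.64 kN·m per $
Aluminum alloy ranks first.

aluminum alloy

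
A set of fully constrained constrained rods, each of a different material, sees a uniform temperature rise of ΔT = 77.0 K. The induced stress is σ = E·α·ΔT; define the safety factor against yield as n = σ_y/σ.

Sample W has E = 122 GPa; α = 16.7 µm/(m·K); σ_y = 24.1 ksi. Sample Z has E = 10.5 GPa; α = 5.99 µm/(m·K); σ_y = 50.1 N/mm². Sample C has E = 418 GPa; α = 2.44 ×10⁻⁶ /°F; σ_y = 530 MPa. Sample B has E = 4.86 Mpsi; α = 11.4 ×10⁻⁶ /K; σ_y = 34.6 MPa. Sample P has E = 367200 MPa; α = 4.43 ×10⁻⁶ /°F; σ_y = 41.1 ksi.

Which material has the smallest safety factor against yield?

sample W

Per material, after unit conversion:
  sample W: E = 122.0, α = 16.7, σ_y = 166.2 → σ = 157 MPa, n = 1.06
  sample Z: E = 10.50, α = 5.99, σ_y = 50.10 → σ = 4.84 MPa, n = 10.3
  sample C: E = 418.0, α = 4.39, σ_y = 530.0 → σ = 141 MPa, n = 3.75
  sample B: E = 33.51, α = 11.4, σ_y = 34.60 → σ = 29.4 MPa, n = 1.18
  sample P: E = 367.2, α = 7.97, σ_y = 283.4 → σ = 225 MPa, n = 1.26
The minimum is sample W at n = 1.06.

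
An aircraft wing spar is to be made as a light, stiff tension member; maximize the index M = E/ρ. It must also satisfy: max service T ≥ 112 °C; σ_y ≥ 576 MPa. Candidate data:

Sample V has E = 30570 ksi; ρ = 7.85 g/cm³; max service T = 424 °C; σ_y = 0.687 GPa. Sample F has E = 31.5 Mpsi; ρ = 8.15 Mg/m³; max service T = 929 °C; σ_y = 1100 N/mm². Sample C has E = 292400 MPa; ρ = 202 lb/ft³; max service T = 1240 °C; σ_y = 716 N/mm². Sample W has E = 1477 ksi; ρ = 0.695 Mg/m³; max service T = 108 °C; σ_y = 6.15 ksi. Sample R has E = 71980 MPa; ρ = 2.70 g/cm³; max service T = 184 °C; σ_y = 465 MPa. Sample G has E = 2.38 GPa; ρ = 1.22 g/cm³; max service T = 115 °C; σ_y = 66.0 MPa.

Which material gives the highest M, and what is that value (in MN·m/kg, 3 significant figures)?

sample C, M = 90.4 MN·m/kg

Screen on constraints: max service T ≥ 112 °C; σ_y ≥ 576 MPa. Survivors: sample V, sample F, sample C.
Convert each candidate to consistent units, then evaluate M:
  sample V: E = 210.8 GPa, ρ = 7850 kg/m³
  sample F: E = 217.2 GPa, ρ = 8150 kg/m³
  sample C: E = 292.4 GPa, ρ = 3236 kg/m³
  sample C: M = 90.4 MN·m/kg
  sample V: M = 26.9 MN·m/kg
  sample F: M = 26.6 MN·m/kg
The maximum is for sample C.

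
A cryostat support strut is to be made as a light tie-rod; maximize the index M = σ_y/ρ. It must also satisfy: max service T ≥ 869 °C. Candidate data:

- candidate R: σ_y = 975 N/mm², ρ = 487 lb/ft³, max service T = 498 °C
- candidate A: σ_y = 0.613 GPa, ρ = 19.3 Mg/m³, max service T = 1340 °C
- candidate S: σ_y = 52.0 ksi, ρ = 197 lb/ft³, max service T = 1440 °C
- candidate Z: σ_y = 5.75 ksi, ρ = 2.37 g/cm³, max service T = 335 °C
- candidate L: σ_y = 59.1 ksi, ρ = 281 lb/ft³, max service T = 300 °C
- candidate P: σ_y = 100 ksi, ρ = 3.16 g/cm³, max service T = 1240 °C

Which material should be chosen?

candidate P

Screen on constraints: max service T ≥ 869 °C. Survivors: candidate A, candidate S, candidate P.
Convert each candidate to consistent units, then evaluate M:
  candidate A: σ_y = 613.0 MPa, ρ = 19300 kg/m³
  candidate S: σ_y = 358.5 MPa, ρ = 3156 kg/m³
  candidate P: σ_y = 689.5 MPa, ρ = 3160 kg/m³
  candidate P: M = 218 kN·m/kg
  candidate S: M = 114 kN·m/kg
  candidate A: M = 31.8 kN·m/kg
Candidate P ranks first.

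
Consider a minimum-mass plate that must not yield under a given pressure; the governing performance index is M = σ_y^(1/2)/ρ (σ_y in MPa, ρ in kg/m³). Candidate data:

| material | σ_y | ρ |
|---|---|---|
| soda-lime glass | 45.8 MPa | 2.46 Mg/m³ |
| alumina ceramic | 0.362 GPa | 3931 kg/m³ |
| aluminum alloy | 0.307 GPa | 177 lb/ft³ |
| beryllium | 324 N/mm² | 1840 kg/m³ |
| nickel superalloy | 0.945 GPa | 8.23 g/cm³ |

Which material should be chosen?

beryllium

After converting to SI:
  soda-lime glass: σ_y = 45.80 MPa, ρ = 2460 kg/m³
  alumina ceramic: σ_y = 362.0 MPa, ρ = 3931 kg/m³
  aluminum alloy: σ_y = 307.0 MPa, ρ = 2835 kg/m³
  beryllium: σ_y = 324.0 MPa, ρ = 1840 kg/m³
  nickel superalloy: σ_y = 945.0 MPa, ρ = 8230 kg/m³
  beryllium: M = 9.78×10⁻³
  aluminum alloy: M = 6.18×10⁻³
  alumina ceramic: M = 4.84×10⁻³
  nickel superalloy: M = 3.74×10⁻³
  soda-lime glass: M = 2.75×10⁻³
Beryllium ranks first.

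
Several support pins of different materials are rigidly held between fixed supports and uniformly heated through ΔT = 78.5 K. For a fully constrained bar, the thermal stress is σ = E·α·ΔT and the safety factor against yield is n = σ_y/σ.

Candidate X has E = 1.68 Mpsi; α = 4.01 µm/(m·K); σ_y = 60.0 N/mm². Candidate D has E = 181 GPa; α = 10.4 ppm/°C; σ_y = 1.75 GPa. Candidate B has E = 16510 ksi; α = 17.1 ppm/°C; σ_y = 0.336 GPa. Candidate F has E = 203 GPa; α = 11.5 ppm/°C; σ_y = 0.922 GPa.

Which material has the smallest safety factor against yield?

Converting E to GPa, α to ×10⁻⁶/K, σ_y to MPa, then σ and n for each:
  candidate X: E = 11.58, α = 4.01, σ_y = 60.00 → σ = 3.65 MPa, n = 16.5
  candidate D: E = 181.0, α = 10.4, σ_y = 1750 → σ = 148 MPa, n = 11.8
  candidate B: E = 113.8, α = 17.1, σ_y = 336.0 → σ = 153 MPa, n = 2.20
  candidate F: E = 203.0, α = 11.5, σ_y = 922.0 → σ = 183 MPa, n = 5.03
The minimum is candidate B at n = 2.20.

candidate B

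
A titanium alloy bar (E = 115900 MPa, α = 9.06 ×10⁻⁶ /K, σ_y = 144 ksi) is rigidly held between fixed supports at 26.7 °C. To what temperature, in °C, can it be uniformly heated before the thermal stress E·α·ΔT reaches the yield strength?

E = 115900 MPa = 115.9 GPa.
σ_y = 144 ksi = 992.8 MPa.
E·α·ΔT = 992.8 MPa ⇒ ΔT = 992.8 / (115.9×10³ × 9.06×10⁻⁶) = 945.5 K.
T = 26.7 + 945.5 = 972.2 °C.

972 °C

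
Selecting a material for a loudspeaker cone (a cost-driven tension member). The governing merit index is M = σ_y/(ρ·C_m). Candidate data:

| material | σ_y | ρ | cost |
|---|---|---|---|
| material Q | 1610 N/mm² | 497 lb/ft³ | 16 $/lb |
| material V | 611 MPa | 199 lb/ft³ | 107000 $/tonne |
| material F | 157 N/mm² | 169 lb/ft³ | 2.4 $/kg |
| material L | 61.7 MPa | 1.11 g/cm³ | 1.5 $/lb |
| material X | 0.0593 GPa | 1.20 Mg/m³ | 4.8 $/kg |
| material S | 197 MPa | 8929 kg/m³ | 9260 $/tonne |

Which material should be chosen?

material F

In SI units:
  material Q: σ_y = 1610 MPa, ρ = 7961 kg/m³, cost = 35.27 $/kg
  material V: σ_y = 611.0 MPa, ρ = 3188 kg/m³, cost = 107.0 $/kg
  material F: σ_y = 157.0 MPa, ρ = 2707 kg/m³, cost = 2.400 $/kg
  material L: σ_y = 61.70 MPa, ρ = 1110 kg/m³, cost = 3.307 $/kg
  material X: σ_y = 59.30 MPa, ρ = 1200 kg/m³, cost = 4.800 $/kg
  material S: σ_y = 197.0 MPa, ρ = 8929 kg/m³, cost = 9.260 $/kg
  material F: M = 24.2 kN·m per $
  material L: M = 16.8 kN·m per $
  material X: M = 10.3 kN·m per $
  material Q: M = 5.73 kN·m per $
  material S: M = 2.38 kN·m per $
  material V: M = 1.79 kN·m per $
Material F ranks first.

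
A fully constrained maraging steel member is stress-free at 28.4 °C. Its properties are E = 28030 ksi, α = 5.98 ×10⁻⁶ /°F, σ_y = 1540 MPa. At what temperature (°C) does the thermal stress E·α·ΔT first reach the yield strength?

769 °C

E = 28030 ksi = 193.3 GPa.
α = 5.98×10⁻⁶/°F × 9/5 = 10.8×10⁻⁶/K.
E·α·ΔT = 1540 MPa ⇒ ΔT = 1540 / (193.3×10³ × 10.8×10⁻⁶) = 740.3 K.
T = 28.4 + 740.3 = 768.7 °C.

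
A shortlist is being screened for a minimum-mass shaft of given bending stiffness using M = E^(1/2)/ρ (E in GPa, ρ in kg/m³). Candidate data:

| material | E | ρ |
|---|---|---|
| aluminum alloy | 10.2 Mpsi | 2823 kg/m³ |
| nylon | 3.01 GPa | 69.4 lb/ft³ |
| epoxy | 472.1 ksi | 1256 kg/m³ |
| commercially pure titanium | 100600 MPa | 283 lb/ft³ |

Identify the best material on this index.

aluminum alloy

In SI units:
  aluminum alloy: E = 70.33 GPa, ρ = 2823 kg/m³
  nylon: E = 3.010 GPa, ρ = 1112 kg/m³
  epoxy: E = 3.255 GPa, ρ = 1256 kg/m³
  commercially pure titanium: E = 100.6 GPa, ρ = 4533 kg/m³
  aluminum alloy: M = 2.97×10⁻³
  commercially pure titanium: M = 2.21×10⁻³
  nylon: M = 1.56×10⁻³
  epoxy: M = 1.44×10⁻³
Aluminum alloy ranks first.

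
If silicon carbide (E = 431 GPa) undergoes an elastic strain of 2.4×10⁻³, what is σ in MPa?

σ = E·ε = 431000 MPa × 2.4×10⁻³ = 1030 MPa.

1030 MPa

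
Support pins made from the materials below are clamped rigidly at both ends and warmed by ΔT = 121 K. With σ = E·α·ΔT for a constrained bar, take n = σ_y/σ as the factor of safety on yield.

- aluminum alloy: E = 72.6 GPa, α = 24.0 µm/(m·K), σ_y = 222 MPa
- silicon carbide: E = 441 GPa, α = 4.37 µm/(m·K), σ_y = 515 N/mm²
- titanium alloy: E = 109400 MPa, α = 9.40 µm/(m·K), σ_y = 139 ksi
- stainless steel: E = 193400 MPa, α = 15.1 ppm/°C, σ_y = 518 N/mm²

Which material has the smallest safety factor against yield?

Converting E to GPa, α to ×10⁻⁶/K, σ_y to MPa, then σ and n for each:
  aluminum alloy: E = 72.60, α = 24.0, σ_y = 222.0 → σ = 211 MPa, n = 1.05
  silicon carbide: E = 441.0, α = 4.37, σ_y = 515.0 → σ = 233 MPa, n = 2.21
  titanium alloy: E = 109.4, α = 9.40, σ_y = 958.4 → σ = 124 MPa, n = 7.70
  stainless steel: E = 193.4, α = 15.1, σ_y = 518.0 → σ = 353 MPa, n = 1.47
Aluminum alloy has the lowest safety factor, n = 1.05.

aluminum alloy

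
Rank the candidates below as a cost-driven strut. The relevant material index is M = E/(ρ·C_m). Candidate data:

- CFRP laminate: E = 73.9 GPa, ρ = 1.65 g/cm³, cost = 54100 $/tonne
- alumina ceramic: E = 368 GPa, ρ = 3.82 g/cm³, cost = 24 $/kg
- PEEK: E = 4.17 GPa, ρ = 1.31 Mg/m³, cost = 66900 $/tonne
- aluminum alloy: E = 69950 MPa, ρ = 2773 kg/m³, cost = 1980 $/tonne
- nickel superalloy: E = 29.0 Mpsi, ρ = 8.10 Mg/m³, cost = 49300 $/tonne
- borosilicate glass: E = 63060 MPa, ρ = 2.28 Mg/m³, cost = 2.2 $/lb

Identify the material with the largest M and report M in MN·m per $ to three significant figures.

After converting to SI:
  CFRP laminate: E = 73.90 GPa, ρ = 1650 kg/m³, cost = 54.10 $/kg
  alumina ceramic: E = 368.0 GPa, ρ = 3820 kg/m³, cost = 24.00 $/kg
  PEEK: E = 4.170 GPa, ρ = 1310 kg/m³, cost = 66.90 $/kg
  aluminum alloy: E = 69.95 GPa, ρ = 2773 kg/m³, cost = 1.980 $/kg
  nickel superalloy: E = 199.9 GPa, ρ = 8100 kg/m³, cost = 49.30 $/kg
  borosilicate glass: E = 63.06 GPa, ρ = 2280 kg/m³, cost = 4.850 $/kg
  aluminum alloy: M = 12.7 MN·m per $
  borosilicate glass: M = 5.70 MN·m per $
  alumina ceramic: M = 4.01 MN·m per $
  CFRP laminate: M = 0.828 MN·m per $
  nickel superalloy: M = 0.501 MN·m per $
  PEEK: M = 0.0476 MN·m per $
The maximum is for aluminum alloy.

aluminum alloy, M = 12.7 MN·m per $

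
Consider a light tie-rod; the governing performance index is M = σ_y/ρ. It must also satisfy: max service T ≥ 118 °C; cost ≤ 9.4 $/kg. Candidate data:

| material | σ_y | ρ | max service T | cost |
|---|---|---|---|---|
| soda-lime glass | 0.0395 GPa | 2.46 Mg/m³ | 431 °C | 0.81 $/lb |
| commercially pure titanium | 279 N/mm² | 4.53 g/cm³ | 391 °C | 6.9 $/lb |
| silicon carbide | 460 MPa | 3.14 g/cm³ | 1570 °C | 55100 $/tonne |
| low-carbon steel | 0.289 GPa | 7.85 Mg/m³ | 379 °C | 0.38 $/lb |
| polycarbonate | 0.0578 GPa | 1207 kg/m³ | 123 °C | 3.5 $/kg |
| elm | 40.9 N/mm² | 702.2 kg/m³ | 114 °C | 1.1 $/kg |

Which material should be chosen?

polycarbonate

Screen on constraints: max service T ≥ 118 °C; cost ≤ 9.4 $/kg. Survivors: soda-lime glass, low-carbon steel, polycarbonate.
Putting every candidate on a common basis:
  soda-lime glass: σ_y = 39.50 MPa, ρ = 2460 kg/m³
  low-carbon steel: σ_y = 289.0 MPa, ρ = 7850 kg/m³
  polycarbonate: σ_y = 57.80 MPa, ρ = 1207 kg/m³
  polycarbonate: M = 47.9 kN·m/kg
  low-carbon steel: M = 36.8 kN·m/kg
  soda-lime glass: M = 16.1 kN·m/kg
Highest index: polycarbonate.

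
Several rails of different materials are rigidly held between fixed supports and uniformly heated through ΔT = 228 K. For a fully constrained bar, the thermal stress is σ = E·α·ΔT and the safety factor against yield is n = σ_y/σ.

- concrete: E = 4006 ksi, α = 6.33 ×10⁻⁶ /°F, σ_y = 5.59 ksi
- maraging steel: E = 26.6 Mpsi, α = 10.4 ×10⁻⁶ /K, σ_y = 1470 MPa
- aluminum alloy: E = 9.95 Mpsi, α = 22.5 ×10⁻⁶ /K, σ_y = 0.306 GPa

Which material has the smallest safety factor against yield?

concrete

With everything in SI (GPa, ×10⁻⁶/K, MPa):
  concrete: E = 27.62, α = 11.4, σ_y = 38.54 → σ = 71.8 MPa, n = 0.537
  maraging steel: E = 183.4, α = 10.4, σ_y = 1470 → σ = 435 MPa, n = 3.38
  aluminum alloy: E = 68.60, α = 22.5, σ_y = 306.0 → σ = 352 MPa, n = 0.869
The minimum is concrete at n = 0.537.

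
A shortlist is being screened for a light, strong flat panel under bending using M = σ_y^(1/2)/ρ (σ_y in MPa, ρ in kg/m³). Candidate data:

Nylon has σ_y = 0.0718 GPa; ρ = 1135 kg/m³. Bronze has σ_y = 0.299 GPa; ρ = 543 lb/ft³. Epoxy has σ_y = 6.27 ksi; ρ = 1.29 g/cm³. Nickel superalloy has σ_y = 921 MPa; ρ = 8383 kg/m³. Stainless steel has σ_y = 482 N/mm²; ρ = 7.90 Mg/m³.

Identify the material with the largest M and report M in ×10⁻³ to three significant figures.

Convert each candidate to consistent units, then evaluate M:
  nylon: σ_y = 71.80 MPa, ρ = 1135 kg/m³
  bronze: σ_y = 299.0 MPa, ρ = 8698 kg/m³
  epoxy: σ_y = 43.23 MPa, ρ = 1290 kg/m³
  nickel superalloy: σ_y = 921.0 MPa, ρ = 8383 kg/m³
  stainless steel: σ_y = 482.0 MPa, ρ = 7900 kg/m³
  nylon: M = 7.47×10⁻³
  epoxy: M = 5.10×10⁻³
  nickel superalloy: M = 3.62×10⁻³
  stainless steel: M = 2.78×10⁻³
  bronze: M = 1.99×10⁻³
Nylon has the largest M.

nylon, M = 7.47×10⁻³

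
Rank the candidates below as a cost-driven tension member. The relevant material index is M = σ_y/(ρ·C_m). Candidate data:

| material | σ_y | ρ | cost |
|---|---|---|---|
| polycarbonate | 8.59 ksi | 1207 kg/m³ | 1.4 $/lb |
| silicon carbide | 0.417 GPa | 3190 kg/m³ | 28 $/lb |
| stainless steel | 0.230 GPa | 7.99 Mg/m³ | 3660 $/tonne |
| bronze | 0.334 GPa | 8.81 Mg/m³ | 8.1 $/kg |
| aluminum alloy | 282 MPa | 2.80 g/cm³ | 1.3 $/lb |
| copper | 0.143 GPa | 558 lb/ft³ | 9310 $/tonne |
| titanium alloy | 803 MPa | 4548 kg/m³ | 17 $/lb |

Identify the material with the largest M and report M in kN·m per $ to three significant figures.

aluminum alloy, M = 35.1 kN·m per $

After converting to SI:
  polycarbonate: σ_y = 59.23 MPa, ρ = 1207 kg/m³, cost = 3.086 $/kg
  silicon carbide: σ_y = 417.0 MPa, ρ = 3190 kg/m³, cost = 61.73 $/kg
  stainless steel: σ_y = 230.0 MPa, ρ = 7990 kg/m³, cost = 3.660 $/kg
  bronze: σ_y = 334.0 MPa, ρ = 8810 kg/m³, cost = 8.100 $/kg
  aluminum alloy: σ_y = 282.0 MPa, ρ = 2800 kg/m³, cost = 2.866 $/kg
  copper: σ_y = 143.0 MPa, ρ = 8938 kg/m³, cost = 9.310 $/kg
  titanium alloy: σ_y = 803.0 MPa, ρ = 4548 kg/m³, cost = 37.48 $/kg
  aluminum alloy: M = 35.1 kN·m per $
  polycarbonate: M = 15.9 kN·m per $
  stainless steel: M = 7.87 kN·m per $
  titanium alloy: M = 4.71 kN·m per $
  bronze: M = 4.68 kN·m per $
  silicon carbide: M = 2.12 kN·m per $
  copper: M = 1.72 kN·m per $
Aluminum alloy ranks first.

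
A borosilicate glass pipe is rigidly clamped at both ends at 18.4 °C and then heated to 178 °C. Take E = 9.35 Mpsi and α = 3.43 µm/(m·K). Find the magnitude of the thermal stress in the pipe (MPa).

E = 9.35 Mpsi = 64.47 GPa.
ΔT = 159.6 K. Constrained thermal stress σ = E·α·ΔT = 64.47×10³ MPa × 3.43×10⁻⁶ × 159.6 = 35.3 MPa (compressive).

35.3 MPa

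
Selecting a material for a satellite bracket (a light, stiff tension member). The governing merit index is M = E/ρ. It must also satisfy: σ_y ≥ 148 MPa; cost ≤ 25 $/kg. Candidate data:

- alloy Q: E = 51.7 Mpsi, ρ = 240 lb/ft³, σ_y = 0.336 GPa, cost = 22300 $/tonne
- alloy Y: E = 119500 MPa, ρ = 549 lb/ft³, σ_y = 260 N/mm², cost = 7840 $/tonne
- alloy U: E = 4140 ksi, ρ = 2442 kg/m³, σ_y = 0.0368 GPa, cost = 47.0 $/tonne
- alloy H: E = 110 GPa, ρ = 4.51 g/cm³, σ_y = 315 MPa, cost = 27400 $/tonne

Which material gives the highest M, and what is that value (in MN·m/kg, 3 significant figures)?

Screen on constraints: σ_y ≥ 148 MPa; cost ≤ 25 $/kg. Survivors: alloy Q, alloy Y.
In SI units:
  alloy Q: E = 356.5 GPa, ρ = 3844 kg/m³
  alloy Y: E = 119.5 GPa, ρ = 8794 kg/m³
  alloy Q: M = 92.7 MN·m/kg
  alloy Y: M = 13.6 MN·m/kg
Alloy Q ranks first.

alloy Q, M = 92.7 MN·m/kg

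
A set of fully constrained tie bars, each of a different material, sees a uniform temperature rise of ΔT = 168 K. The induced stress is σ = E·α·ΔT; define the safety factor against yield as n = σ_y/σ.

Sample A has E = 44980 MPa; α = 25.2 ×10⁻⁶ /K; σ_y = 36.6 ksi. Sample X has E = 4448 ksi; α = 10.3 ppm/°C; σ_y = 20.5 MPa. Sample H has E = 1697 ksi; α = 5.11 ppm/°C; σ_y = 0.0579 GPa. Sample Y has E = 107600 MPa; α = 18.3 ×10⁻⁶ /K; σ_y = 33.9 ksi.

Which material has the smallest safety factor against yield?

sample X

With everything in SI (GPa, ×10⁻⁶/K, MPa):
  sample A: E = 44.98, α = 25.2, σ_y = 252.3 → σ = 190 MPa, n = 1.33
  sample X: E = 30.67, α = 10.3, σ_y = 20.50 → σ = 53.1 MPa, n = 0.386
  sample H: E = 11.70, α = 5.11, σ_y = 57.90 → σ = 10.0 MPa, n = 5.76
  sample Y: E = 107.6, α = 18.3, σ_y = 233.7 → σ = 331 MPa, n = 0.707
Smallest n: sample X with n = 0.386.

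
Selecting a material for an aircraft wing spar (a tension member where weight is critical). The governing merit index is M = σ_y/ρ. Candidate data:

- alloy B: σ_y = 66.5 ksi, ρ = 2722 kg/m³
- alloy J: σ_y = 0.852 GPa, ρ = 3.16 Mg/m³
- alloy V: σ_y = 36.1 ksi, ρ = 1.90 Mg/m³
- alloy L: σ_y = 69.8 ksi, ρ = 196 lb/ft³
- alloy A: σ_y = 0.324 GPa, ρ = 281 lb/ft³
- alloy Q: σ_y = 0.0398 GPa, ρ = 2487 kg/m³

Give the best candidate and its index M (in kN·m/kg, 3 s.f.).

alloy J, M = 270 kN·m/kg

Convert each candidate to consistent units, then evaluate M:
  alloy B: σ_y = 458.5 MPa, ρ = 2722 kg/m³
  alloy J: σ_y = 852.0 MPa, ρ = 3160 kg/m³
  alloy V: σ_y = 248.9 MPa, ρ = 1900 kg/m³
  alloy L: σ_y = 481.3 MPa, ρ = 3140 kg/m³
  alloy A: σ_y = 324.0 MPa, ρ = 4501 kg/m³
  alloy Q: σ_y = 39.80 MPa, ρ = 2487 kg/m³
  alloy J: M = 270 kN·m/kg
  alloy B: M = 168 kN·m/kg
  alloy L: M = 153 kN·m/kg
  alloy V: M = 131 kN·m/kg
  alloy A: M = 72.0 kN·m/kg
  alloy Q: M = 16.0 kN·m/kg
Alloy J ranks first.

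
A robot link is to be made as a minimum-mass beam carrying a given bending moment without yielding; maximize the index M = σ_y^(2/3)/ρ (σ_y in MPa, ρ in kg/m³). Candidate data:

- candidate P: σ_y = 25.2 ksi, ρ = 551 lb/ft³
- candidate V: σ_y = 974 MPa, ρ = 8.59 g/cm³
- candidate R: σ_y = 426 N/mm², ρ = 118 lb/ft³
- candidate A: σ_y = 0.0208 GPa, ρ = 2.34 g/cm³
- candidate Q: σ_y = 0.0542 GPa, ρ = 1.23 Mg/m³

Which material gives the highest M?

candidate R

Putting every candidate on a common basis:
  candidate P: σ_y = 173.7 MPa, ρ = 8826 kg/m³
  candidate V: σ_y = 974.0 MPa, ρ = 8590 kg/m³
  candidate R: σ_y = 426.0 MPa, ρ = 1890 kg/m³
  candidate A: σ_y = 20.80 MPa, ρ = 2340 kg/m³
  candidate Q: σ_y = 54.20 MPa, ρ = 1230 kg/m³
  candidate R: M = 30.0×10⁻³
  candidate Q: M = 11.6×10⁻³
  candidate V: M = 11.4×10⁻³
  candidate P: M = 3.53×10⁻³
  candidate A: M = 3.23×10⁻³
The maximum is for candidate R.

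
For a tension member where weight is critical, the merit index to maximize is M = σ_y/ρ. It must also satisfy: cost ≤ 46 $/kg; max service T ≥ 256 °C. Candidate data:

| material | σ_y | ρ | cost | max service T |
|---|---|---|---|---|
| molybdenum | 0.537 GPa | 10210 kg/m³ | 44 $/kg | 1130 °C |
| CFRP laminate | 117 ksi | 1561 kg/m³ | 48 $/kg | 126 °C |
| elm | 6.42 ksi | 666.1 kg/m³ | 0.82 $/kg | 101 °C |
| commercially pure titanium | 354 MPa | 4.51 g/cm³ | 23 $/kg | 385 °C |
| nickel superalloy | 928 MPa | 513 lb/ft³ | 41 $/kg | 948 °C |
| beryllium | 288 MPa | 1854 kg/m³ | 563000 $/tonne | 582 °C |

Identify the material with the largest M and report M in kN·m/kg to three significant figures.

Screen on constraints: cost ≤ 46 $/kg; max service T ≥ 256 °C. Survivors: molybdenum, commercially pure titanium, nickel superalloy.
In SI units:
  molybdenum: σ_y = 537.0 MPa, ρ = 10210 kg/m³
  commercially pure titanium: σ_y = 354.0 MPa, ρ = 4510 kg/m³
  nickel superalloy: σ_y = 928.0 MPa, ρ = 8217 kg/m³
  nickel superalloy: M = 113 kN·m/kg
  commercially pure titanium: M = 78.5 kN·m/kg
  molybdenum: M = 52.6 kN·m/kg
The maximum is for nickel superalloy.

nickel superalloy, M = 113 kN·m/kg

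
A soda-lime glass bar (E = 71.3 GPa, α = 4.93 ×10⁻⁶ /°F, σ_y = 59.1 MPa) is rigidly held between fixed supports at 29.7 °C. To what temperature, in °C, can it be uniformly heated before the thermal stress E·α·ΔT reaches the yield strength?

123 °C

α = 4.93×10⁻⁶/°F × 9/5 = 8.87×10⁻⁶/K.
E·α·ΔT = 59.10 MPa ⇒ ΔT = 59.10 / (71.30×10³ × 8.87×10⁻⁶) = 93.41 K.
T = 29.7 + 93.41 = 123.1 °C.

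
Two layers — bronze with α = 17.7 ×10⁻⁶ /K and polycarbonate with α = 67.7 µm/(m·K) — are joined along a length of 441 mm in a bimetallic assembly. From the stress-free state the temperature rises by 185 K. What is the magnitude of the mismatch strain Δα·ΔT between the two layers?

9.25×10⁻³

Δα = |17.7 − 67.7|×10⁻⁶/K = 50.0×10⁻⁶/K.
Mismatch strain = Δα·ΔT = 50.0×10⁻⁶ × 185.0 = 9.25×10⁻³.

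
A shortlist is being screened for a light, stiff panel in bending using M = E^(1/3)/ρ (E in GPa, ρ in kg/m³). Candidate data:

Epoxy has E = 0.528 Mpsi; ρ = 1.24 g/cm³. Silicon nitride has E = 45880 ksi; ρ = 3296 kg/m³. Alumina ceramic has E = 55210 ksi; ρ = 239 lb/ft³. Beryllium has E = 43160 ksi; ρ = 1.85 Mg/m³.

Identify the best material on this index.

beryllium

In SI units:
  epoxy: E = 3.640 GPa, ρ = 1240 kg/m³
  silicon nitride: E = 316.3 GPa, ρ = 3296 kg/m³
  alumina ceramic: E = 380.7 GPa, ρ = 3828 kg/m³
  beryllium: E = 297.6 GPa, ρ = 1850 kg/m³
  beryllium: M = 3.61×10⁻³
  silicon nitride: M = 2.07×10⁻³
  alumina ceramic: M = 1.89×10⁻³
  epoxy: M = 1.24×10⁻³
Highest index: beryllium.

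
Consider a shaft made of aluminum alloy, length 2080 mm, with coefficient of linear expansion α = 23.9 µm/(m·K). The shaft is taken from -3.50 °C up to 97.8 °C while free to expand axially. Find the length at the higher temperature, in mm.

2085.0 mm

ΔT = 97.8 − (-3.50) = 101.3 K.
ΔL = α·L₀·ΔT = 23.9×10⁻⁶ × 2080 mm × 101.3 K = 5.04 mm.
L = L₀ + ΔL = 2080 + 5.04 = 2085.0 mm.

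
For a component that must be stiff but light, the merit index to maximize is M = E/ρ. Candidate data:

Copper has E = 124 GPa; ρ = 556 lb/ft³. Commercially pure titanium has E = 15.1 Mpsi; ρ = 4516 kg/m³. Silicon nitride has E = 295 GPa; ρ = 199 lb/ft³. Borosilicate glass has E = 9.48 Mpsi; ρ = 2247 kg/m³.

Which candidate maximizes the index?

Convert each candidate to consistent units, then evaluate M:
  copper: E = 124.0 GPa, ρ = 8906 kg/m³
  commercially pure titanium: E = 104.1 GPa, ρ = 4516 kg/m³
  silicon nitride: E = 295.0 GPa, ρ = 3188 kg/m³
  borosilicate glass: E = 65.36 GPa, ρ = 2247 kg/m³
  silicon nitride: M = 92.5 MN·m/kg
  borosilicate glass: M = 29.1 MN·m/kg
  commercially pure titanium: M = 23.1 MN·m/kg
  copper: M = 13.9 MN·m/kg
Silicon nitride has the largest M.

silicon nitride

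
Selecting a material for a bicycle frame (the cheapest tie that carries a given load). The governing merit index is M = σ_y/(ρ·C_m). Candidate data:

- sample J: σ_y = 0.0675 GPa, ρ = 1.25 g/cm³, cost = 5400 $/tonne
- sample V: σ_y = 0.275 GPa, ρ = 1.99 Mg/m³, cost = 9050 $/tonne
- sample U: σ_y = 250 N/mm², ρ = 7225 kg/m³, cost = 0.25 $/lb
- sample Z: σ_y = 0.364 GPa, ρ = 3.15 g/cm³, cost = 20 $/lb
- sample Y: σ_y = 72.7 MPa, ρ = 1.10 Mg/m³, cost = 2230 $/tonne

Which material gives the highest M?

Putting every candidate on a common basis:
  sample J: σ_y = 67.50 MPa, ρ = 1250 kg/m³, cost = 5.400 $/kg
  sample V: σ_y = 275.0 MPa, ρ = 1990 kg/m³, cost = 9.050 $/kg
  sample U: σ_y = 250.0 MPa, ρ = 7225 kg/m³, cost = 0.5511 $/kg
  sample Z: σ_y = 364.0 MPa, ρ = 3150 kg/m³, cost = 44.09 $/kg
  sample Y: σ_y = 72.70 MPa, ρ = 1100 kg/m³, cost = 2.230 $/kg
  sample U: M = 62.8 kN·m per $
  sample Y: M = 29.6 kN·m per $
  sample V: M = 15.3 kN·m per $
  sample J: M = 10.0 kN·m per $
  sample Z: M = 2.62 kN·m per $
Sample U has the largest M.

sample U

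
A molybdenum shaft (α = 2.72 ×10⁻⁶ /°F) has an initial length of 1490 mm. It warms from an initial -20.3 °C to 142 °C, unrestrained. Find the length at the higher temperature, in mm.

1491.2 mm

Convert α: 2.72×10⁻⁶/°F × (9/5) = 4.90×10⁻⁶/K.
ΔT = 142 − (-20.3) = 162.3 K.
ΔL = α·L₀·ΔT = 4.90×10⁻⁶ × 1490 mm × 162.3 K = 1.18 mm.
L = L₀ + ΔL = 1490 + 1.18 = 1491.2 mm.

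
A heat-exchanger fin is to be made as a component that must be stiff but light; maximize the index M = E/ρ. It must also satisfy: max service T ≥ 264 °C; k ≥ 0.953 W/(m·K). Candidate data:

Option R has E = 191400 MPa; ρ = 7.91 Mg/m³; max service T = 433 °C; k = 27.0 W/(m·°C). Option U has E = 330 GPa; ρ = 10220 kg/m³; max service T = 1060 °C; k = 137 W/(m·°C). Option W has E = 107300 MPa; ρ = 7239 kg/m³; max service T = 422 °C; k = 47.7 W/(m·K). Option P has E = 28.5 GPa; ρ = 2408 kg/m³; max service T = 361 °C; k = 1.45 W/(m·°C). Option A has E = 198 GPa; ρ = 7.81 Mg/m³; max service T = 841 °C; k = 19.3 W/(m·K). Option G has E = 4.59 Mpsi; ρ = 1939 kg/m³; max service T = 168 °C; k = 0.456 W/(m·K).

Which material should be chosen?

Screen on constraints: max service T ≥ 264 °C; k ≥ 0.953 W/(m·K). Survivors: option R, option U, option W, option P, option A.
Normalizing units and computing the index:
  option R: E = 191.4 GPa, ρ = 7910 kg/m³
  option U: E = 330.0 GPa, ρ = 10220 kg/m³
  option W: E = 107.3 GPa, ρ = 7239 kg/m³
  option P: E = 28.50 GPa, ρ = 2408 kg/m³
  option A: E = 198.0 GPa, ρ = 7810 kg/m³
  option U: M = 32.3 MN·m/kg
  option A: M = 25.4 MN·m/kg
  option R: M = 24.2 MN·m/kg
  option W: M = 14.8 MN·m/kg
  option P: M = 11.8 MN·m/kg
Option U ranks first.

option U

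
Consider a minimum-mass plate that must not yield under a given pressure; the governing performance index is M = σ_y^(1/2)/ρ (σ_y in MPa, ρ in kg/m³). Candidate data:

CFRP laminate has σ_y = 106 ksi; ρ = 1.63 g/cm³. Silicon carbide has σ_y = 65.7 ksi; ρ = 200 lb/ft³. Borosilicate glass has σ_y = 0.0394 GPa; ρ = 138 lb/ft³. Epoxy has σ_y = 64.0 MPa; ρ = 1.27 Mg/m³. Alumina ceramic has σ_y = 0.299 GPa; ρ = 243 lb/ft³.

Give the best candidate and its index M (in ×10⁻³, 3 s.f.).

CFRP laminate, M = 16.6×10⁻³

Putting every candidate on a common basis:
  CFRP laminate: σ_y = 730.8 MPa, ρ = 1630 kg/m³
  silicon carbide: σ_y = 453.0 MPa, ρ = 3204 kg/m³
  borosilicate glass: σ_y = 39.40 MPa, ρ = 2211 kg/m³
  epoxy: σ_y = 64.00 MPa, ρ = 1270 kg/m³
  alumina ceramic: σ_y = 299.0 MPa, ρ = 3892 kg/m³
  CFRP laminate: M = 16.6×10⁻³
  silicon carbide: M = 6.64×10⁻³
  epoxy: M = 6.30×10⁻³
  alumina ceramic: M = 4.44×10⁻³
  borosilicate glass: M = 2.84×10⁻³
CFRP laminate has the largest M.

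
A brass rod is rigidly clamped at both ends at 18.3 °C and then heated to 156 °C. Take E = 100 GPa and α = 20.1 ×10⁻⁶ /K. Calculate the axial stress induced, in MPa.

277 MPa

ΔT = 137.7 K. Constrained thermal stress σ = E·α·ΔT = 100.0×10³ MPa × 20.1×10⁻⁶ × 137.7 = 277 MPa (compressive).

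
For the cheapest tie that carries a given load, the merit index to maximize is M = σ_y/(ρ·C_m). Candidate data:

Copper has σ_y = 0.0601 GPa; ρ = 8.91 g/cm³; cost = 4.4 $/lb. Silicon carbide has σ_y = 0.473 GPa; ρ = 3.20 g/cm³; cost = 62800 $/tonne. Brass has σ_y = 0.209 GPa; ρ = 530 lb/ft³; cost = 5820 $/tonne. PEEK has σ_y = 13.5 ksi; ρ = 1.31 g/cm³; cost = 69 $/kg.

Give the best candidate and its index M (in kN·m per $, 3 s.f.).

brass, M = 4.23 kN·m per $

Convert each candidate to consistent units, then evaluate M:
  copper: σ_y = 60.10 MPa, ρ = 8910 kg/m³, cost = 9.700 $/kg
  silicon carbide: σ_y = 473.0 MPa, ρ = 3200 kg/m³, cost = 62.80 $/kg
  brass: σ_y = 209.0 MPa, ρ = 8490 kg/m³, cost = 5.820 $/kg
  PEEK: σ_y = 93.08 MPa, ρ = 1310 kg/m³, cost = 69.00 $/kg
  brass: M = 4.23 kN·m per $
  silicon carbide: M = 2.35 kN·m per $
  PEEK: M = 1.03 kN·m per $
  copper: M = 0.695 kN·m per $
Highest index: brass.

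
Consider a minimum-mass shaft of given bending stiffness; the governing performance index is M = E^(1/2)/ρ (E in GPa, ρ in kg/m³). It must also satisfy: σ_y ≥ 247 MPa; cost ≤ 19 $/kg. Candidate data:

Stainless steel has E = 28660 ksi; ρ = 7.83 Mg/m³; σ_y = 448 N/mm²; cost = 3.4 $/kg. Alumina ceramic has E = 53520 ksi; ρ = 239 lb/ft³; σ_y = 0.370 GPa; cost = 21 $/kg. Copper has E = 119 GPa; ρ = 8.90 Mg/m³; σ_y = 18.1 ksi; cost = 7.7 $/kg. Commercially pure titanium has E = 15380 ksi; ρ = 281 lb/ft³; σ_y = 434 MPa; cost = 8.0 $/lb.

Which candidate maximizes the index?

Screen on constraints: σ_y ≥ 247 MPa; cost ≤ 19 $/kg. Survivors: stainless steel, commercially pure titanium.
In SI units:
  stainless steel: E = 197.6 GPa, ρ = 7830 kg/m³
  commercially pure titanium: E = 106.0 GPa, ρ = 4501 kg/m³
  commercially pure titanium: M = 2.29×10⁻³
  stainless steel: M = 1.80×10⁻³
Commercially pure titanium has the largest M.

commercially pure titanium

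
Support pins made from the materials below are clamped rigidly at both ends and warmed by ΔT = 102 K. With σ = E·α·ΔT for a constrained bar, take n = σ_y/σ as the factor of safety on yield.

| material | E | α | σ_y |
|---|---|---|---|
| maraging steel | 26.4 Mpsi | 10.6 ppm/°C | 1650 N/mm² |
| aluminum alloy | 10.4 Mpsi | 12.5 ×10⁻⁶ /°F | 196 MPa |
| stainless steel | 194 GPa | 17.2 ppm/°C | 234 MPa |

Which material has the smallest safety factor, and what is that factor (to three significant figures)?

With everything in SI (GPa, ×10⁻⁶/K, MPa):
  maraging steel: E = 182.0, α = 10.6, σ_y = 1650 → σ = 197 MPa, n = 8.38
  aluminum alloy: E = 71.71, α = 22.5, σ_y = 196.0 → σ = 165 MPa, n = 1.19
  stainless steel: E = 194.0, α = 17.2, σ_y = 234.0 → σ = 340 MPa, n = 0.688
Stainless steel has the lowest safety factor, n = 0.688.

stainless steel, n = 0.688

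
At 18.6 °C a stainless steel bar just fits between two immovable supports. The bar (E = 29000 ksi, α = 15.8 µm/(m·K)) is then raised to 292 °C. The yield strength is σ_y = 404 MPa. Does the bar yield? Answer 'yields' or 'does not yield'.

E = 29000 ksi = 199.9 GPa.
ΔT = 273.4 K. Constrained thermal stress σ = E·α·ΔT = 199.9×10³ MPa × 15.8×10⁻⁶ × 273.4 = 864 MPa (compressive).
Compare to σ_y = 404 MPa: σ ≥ σ_y, so it yields.

yields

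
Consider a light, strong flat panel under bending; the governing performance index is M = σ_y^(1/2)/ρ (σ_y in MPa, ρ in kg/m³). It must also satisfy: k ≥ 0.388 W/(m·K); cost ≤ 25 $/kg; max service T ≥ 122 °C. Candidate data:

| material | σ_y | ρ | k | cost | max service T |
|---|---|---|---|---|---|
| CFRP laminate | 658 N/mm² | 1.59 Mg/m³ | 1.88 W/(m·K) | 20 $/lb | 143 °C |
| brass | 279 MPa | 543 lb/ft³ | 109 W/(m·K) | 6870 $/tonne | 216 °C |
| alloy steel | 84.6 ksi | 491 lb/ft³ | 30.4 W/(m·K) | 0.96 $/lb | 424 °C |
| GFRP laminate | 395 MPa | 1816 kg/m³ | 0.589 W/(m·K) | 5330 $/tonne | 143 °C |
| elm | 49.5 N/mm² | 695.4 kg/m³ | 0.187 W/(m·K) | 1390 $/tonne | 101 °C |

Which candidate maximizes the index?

Screen on constraints: k ≥ 0.388 W/(m·K); cost ≤ 25 $/kg; max service T ≥ 122 °C. Survivors: brass, alloy steel, GFRP laminate.
Normalizing units and computing the index:
  brass: σ_y = 279.0 MPa, ρ = 8698 kg/m³
  alloy steel: σ_y = 583.3 MPa, ρ = 7865 kg/m³
  GFRP laminate: σ_y = 395.0 MPa, ρ = 1816 kg/m³
  GFRP laminate: M = 10.9×10⁻³
  alloy steel: M = 3.07×10⁻³
  brass: M = 1.92×10⁻³
GFRP laminate ranks first.

GFRP laminate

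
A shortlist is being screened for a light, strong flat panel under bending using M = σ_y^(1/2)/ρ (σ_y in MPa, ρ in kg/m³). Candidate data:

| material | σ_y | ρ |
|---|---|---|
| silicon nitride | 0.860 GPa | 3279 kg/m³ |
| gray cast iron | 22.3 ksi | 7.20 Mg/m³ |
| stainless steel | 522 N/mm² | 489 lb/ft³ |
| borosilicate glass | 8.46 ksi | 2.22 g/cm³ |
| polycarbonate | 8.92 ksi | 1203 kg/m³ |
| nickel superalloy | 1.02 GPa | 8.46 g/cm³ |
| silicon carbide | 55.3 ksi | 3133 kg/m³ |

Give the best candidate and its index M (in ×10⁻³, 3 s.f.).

After converting to SI:
  silicon nitride: σ_y = 860.0 MPa, ρ = 3279 kg/m³
  gray cast iron: σ_y = 153.8 MPa, ρ = 7200 kg/m³
  stainless steel: σ_y = 522.0 MPa, ρ = 7833 kg/m³
  borosilicate glass: σ_y = 58.33 MPa, ρ = 2220 kg/m³
  polycarbonate: σ_y = 61.50 MPa, ρ = 1203 kg/m³
  nickel superalloy: σ_y = 1020 MPa, ρ = 8460 kg/m³
  silicon carbide: σ_y = 381.3 MPa, ρ = 3133 kg/m³
  silicon nitride: M = 8.94×10⁻³
  polycarbonate: M = 6.52×10⁻³
  silicon carbide: M = 6.23×10⁻³
  nickel superalloy: M = 3.78×10⁻³
  borosilicate glass: M = 3.44×10⁻³
  stainless steel: M = 2.92×10⁻³
  gray cast iron: M = 1.72×10⁻³
Highest index: silicon nitride.

silicon nitride, M = 8.94×10⁻³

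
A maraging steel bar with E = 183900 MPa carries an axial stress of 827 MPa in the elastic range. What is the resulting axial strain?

4.50×10⁻³

E = 183900 MPa = 183.9 GPa = 183900 MPa.
ε = σ/E = 827 / 183900 = 4.50×10⁻³.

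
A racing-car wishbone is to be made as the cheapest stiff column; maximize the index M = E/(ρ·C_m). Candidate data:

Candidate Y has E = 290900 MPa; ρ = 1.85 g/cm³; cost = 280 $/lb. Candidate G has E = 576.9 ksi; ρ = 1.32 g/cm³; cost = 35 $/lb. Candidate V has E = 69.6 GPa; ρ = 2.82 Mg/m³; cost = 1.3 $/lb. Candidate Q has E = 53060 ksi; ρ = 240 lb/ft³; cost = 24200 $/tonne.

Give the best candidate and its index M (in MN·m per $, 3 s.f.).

candidate V, M = 8.61 MN·m per $

Normalizing units and computing the index:
  candidate Y: E = 290.9 GPa, ρ = 1850 kg/m³, cost = 617.3 $/kg
  candidate G: E = 3.978 GPa, ρ = 1320 kg/m³, cost = 77.16 $/kg
  candidate V: E = 69.60 GPa, ρ = 2820 kg/m³, cost = 2.866 $/kg
  candidate Q: E = 365.8 GPa, ρ = 3844 kg/m³, cost = 24.20 $/kg
  candidate V: M = 8.61 MN·m per $
  candidate Q: M = 3.93 MN·m per $
  candidate Y: M = 0.255 MN·m per $
  candidate G: M = 0.0391 MN·m per $
The maximum is for candidate V.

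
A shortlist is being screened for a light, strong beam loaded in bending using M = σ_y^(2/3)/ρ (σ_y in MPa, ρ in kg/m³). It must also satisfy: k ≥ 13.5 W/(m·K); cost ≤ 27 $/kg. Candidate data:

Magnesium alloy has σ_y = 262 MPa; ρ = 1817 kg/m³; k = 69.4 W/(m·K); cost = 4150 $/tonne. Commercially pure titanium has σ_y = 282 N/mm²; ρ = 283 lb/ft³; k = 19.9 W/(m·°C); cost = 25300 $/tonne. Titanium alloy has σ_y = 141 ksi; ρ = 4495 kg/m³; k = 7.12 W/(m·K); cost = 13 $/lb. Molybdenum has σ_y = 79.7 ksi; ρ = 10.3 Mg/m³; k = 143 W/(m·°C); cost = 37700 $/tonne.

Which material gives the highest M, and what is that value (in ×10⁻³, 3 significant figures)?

magnesium alloy, M = 22.5×10⁻³

Screen on constraints: k ≥ 13.5 W/(m·K); cost ≤ 27 $/kg. Survivors: magnesium alloy, commercially pure titanium.
Normalizing units and computing the index:
  magnesium alloy: σ_y = 262.0 MPa, ρ = 1817 kg/m³
  commercially pure titanium: σ_y = 282.0 MPa, ρ = 4533 kg/m³
  magnesium alloy: M = 22.5×10⁻³
  commercially pure titanium: M = 9.49×10⁻³
The maximum is for magnesium alloy.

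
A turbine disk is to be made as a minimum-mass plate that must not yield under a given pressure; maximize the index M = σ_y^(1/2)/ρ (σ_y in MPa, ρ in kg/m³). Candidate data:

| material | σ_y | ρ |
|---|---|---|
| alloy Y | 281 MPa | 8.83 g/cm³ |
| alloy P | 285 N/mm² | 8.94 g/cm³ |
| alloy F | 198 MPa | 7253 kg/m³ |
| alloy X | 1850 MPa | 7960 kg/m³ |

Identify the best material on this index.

After converting to SI:
  alloy Y: σ_y = 281.0 MPa, ρ = 8830 kg/m³
  alloy P: σ_y = 285.0 MPa, ρ = 8940 kg/m³
  alloy F: σ_y = 198.0 MPa, ρ = 7253 kg/m³
  alloy X: σ_y = 1850 MPa, ρ = 7960 kg/m³
  alloy X: M = 5.40×10⁻³
  alloy F: M = 1.94×10⁻³
  alloy Y: M = 1.90×10⁻³
  alloy P: M = 1.89×10⁻³
Alloy X ranks first.

alloy X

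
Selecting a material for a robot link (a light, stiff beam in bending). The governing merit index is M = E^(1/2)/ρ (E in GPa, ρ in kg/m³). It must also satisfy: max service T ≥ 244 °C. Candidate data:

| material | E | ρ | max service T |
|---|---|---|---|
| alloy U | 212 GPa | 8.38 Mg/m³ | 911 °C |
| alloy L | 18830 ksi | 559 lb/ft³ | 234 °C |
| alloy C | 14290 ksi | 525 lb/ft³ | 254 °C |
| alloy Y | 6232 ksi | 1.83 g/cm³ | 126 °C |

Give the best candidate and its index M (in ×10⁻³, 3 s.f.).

Screen on constraints: max service T ≥ 244 °C. Survivors: alloy U, alloy C.
Putting every candidate on a common basis:
  alloy U: E = 212.0 GPa, ρ = 8380 kg/m³
  alloy C: E = 98.53 GPa, ρ = 8410 kg/m³
  alloy U: M = 1.74×10⁻³
  alloy C: M = 1.18×10⁻³
Highest index: alloy U.

alloy U, M = 1.74×10⁻³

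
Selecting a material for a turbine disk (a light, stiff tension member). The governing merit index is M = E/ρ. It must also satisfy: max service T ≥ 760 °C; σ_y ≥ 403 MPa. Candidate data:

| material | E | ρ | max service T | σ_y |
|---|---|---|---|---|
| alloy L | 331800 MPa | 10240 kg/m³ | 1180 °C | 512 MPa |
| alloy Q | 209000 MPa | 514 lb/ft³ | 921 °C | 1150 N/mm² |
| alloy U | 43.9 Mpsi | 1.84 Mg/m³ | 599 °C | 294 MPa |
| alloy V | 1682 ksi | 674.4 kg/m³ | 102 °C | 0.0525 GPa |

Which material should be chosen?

Screen on constraints: max service T ≥ 760 °C; σ_y ≥ 403 MPa. Survivors: alloy L, alloy Q.
Putting every candidate on a common basis:
  alloy L: E = 331.8 GPa, ρ = 10240 kg/m³
  alloy Q: E = 209.0 GPa, ρ = 8233 kg/m³
  alloy L: M = 32.4 MN·m/kg
  alloy Q: M = 25.4 MN·m/kg
Highest index: alloy L.

alloy L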